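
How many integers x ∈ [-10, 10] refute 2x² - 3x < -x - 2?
Counterexamples in [-10, 10]: {-10, -9, -8, -7, -6, -5, -4, -3, -2, -1, 0, 1, 2, 3, 4, 5, 6, 7, 8, 9, 10}.

Counting them gives 21 values.

Answer: 21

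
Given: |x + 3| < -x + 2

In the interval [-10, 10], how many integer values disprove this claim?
Counterexamples in [-10, 10]: {0, 1, 2, 3, 4, 5, 6, 7, 8, 9, 10}.

Counting them gives 11 values.

Answer: 11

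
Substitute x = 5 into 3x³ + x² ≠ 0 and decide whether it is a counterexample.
Substitute x = 5 into the relation:
x = 5: LHS = 3·5³ + 5² = 400; 400 ≠ 0 — holds

The claim holds here, so x = 5 is not a counterexample. (A counterexample exists elsewhere, e.g. x = 0.)

Answer: No, x = 5 is not a counterexample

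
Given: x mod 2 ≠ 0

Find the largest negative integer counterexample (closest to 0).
Testing negative integers from -1 downward:
x = -1: LHS = (-1) mod 2 = 1; 1 ≠ 0 — holds
x = -2: LHS = (-2) mod 2 = 0; 0 ≠ 0 — FAILS  ← closest negative counterexample to 0

Answer: x = -2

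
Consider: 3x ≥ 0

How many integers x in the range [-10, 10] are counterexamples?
Counterexamples in [-10, 10]: {-10, -9, -8, -7, -6, -5, -4, -3, -2, -1}.

Counting them gives 10 values.

Answer: 10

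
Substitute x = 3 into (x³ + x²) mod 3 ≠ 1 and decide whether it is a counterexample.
Substitute x = 3 into the relation:
x = 3: LHS = (3³ + 3²) mod 3 = 36 mod 3 = 0; 0 ≠ 1 — holds

The relation holds at x = 3, so it is not a counterexample.

Answer: No, x = 3 is not a counterexample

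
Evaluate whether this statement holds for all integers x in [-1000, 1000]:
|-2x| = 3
The claim fails at x = 0:
x = 0: LHS = |-2·0| = |0| = 0; 0 = 3 — FAILS

Because a single integer refutes it, the statement is false.

Answer: False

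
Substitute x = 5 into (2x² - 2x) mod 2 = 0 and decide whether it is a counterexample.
Substitute x = 5 into the relation:
x = 5: LHS = (2·5² - 2·5) mod 2 = 40 mod 2 = 0; 0 = 0 — holds

The relation holds at x = 5, so it is not a counterexample.

Answer: No, x = 5 is not a counterexample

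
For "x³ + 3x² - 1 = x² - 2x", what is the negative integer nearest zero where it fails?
Testing negative integers from -1 downward:
x = -1: LHS = (-1)³ + 3·(-1)² - 1 = 1, RHS = (-1)² - 2·(-1) = 3; 1 = 3 — FAILS  ← closest negative counterexample to 0

Answer: x = -1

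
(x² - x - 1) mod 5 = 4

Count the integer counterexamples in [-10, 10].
Counterexamples in [-10, 10]: {-8, -7, -6, -3, -2, -1, 2, 3, 4, 7, 8, 9}.

Counting them gives 12 values.

Answer: 12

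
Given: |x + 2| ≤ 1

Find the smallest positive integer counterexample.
Testing positive integers:
x = 1: LHS = |1 + 2| = |3| = 3; 3 ≤ 1 — FAILS  ← smallest positive counterexample

Answer: x = 1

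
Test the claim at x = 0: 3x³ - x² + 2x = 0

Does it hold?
x = 0: LHS = 3·0³ - 0² + 2·0 = 0; 0 = 0 — holds

The relation is satisfied at x = 0.

Answer: Yes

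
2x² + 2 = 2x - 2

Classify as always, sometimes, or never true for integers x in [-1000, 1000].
Over all integers in [-1000, 1000], LHS − RHS is always positive; it is smallest at x = 0, where it equals 4:
x = 0: LHS = 2·0² + 2 = 2, RHS = 2·0 - 2 = -2; 2 = -2 — FAILS
At the ends of the range:
x = -1000: LHS = 2·(-1000)² + 2 = 2000002, RHS = 2·(-1000) - 2 = -2002; 2000002 = -2002 — FAILS
x = 1000: LHS = 2·1000² + 2 = 2000002, RHS = 2·1000 - 2 = 1998; 2000002 = 1998 — FAILS
Hence LHS − RHS is never 0, i.e. the two sides are never equal, so the claimed relation (=) fails for every integer in [-1000, 1000].

No integer in the range satisfies it.

Answer: Never true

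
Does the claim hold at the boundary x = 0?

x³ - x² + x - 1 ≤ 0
x = 0: LHS = 0³ - 0² + 0 - 1 = -1; -1 ≤ 0 — holds

The relation is satisfied at x = 0.

Answer: Yes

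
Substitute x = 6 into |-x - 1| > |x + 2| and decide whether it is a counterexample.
Substitute x = 6 into the relation:
x = 6: LHS = |-6 - 1| = |-7| = 7, RHS = |6 + 2| = |8| = 8; 7 > 8 — FAILS

Since the claim fails at x = 6, this value is a counterexample.

Answer: Yes, x = 6 is a counterexample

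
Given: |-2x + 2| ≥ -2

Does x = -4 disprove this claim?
Substitute x = -4 into the relation:
x = -4: LHS = |-2·(-4) + 2| = |10| = 10; 10 ≥ -2 — holds

The relation holds at x = -4, so it is not a counterexample.

Answer: No, x = -4 is not a counterexample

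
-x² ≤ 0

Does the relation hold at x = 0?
x = 0: LHS = -0² = 0; 0 ≤ 0 — holds

The relation is satisfied at x = 0.

Answer: Yes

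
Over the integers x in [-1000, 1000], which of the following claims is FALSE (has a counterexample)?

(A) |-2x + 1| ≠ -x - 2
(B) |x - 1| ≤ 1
(A) Over all integers in [-1000, 1000], LHS − RHS is always positive; it is smallest at x = 0, where it equals 3:
x = 0: LHS = |-2·0 + 1| = |1| = 1, RHS = -0 - 2 = -2; 1 ≠ -2 — holds
At the ends of the range:
x = -1000: LHS = |-2·(-1000) + 1| = |2001| = 2001, RHS = -(-1000) - 2 = 998; 2001 ≠ 998 — holds
x = 1000: LHS = |-2·1000 + 1| = |-1999| = 1999, RHS = -1000 - 2 = -1002; 1999 ≠ -1002 — holds
Hence LHS − RHS is never 0, i.e. the two sides are never equal, so the relation holds for every integer in [-1000, 1000].

(B) x = -1: LHS = |(-1) - 1| = |-2| = 2; 2 ≤ 1 — FAILS

Only (B) has a counterexample.

Answer: B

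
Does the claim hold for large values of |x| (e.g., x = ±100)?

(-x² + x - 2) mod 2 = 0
x = 100: LHS = (-100² + 100 - 2) mod 2 = (-9902) mod 2 = 0; 0 = 0 — holds
x = -100: LHS = (-(-100)² + (-100) - 2) mod 2 = (-10102) mod 2 = 0; 0 = 0 — holds

Answer: Yes, holds for both x = 100 and x = -100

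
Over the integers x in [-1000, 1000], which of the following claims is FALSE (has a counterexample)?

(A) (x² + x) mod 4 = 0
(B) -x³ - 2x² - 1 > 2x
(A) x = 1: LHS = (1² + 1) mod 4 = 2 mod 4 = 2; 2 = 0 — FAILS
(B) x = 0: LHS = -0³ - 2·0² - 1 = -1, RHS = 2·0 = 0; -1 > 0 — FAILS

Answer: Both A and B are false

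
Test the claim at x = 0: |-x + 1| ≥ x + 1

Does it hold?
x = 0: LHS = |-0 + 1| = |1| = 1, RHS = 0 + 1 = 1; 1 ≥ 1 — holds

The relation is satisfied at x = 0.

Answer: Yes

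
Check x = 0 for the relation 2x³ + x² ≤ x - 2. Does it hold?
x = 0: LHS = 2·0³ + 0² = 0, RHS = 0 - 2 = -2; 0 ≤ -2 — FAILS

The relation fails at x = 0, so x = 0 is a counterexample.

Answer: No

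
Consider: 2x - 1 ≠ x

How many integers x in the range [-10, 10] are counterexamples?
Counterexamples in [-10, 10]: {1}.

Counting them gives 1 values.

Answer: 1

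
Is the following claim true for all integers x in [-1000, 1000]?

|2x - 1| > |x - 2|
The claim fails at x = 0:
x = 0: LHS = |2·0 - 1| = |-1| = 1, RHS = |0 - 2| = |-2| = 2; 1 > 2 — FAILS

Because a single integer refutes it, the statement is false.

Answer: False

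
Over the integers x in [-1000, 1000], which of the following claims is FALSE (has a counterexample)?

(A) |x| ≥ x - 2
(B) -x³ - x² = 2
(A) Over all integers in [-1000, 1000], LHS − RHS is smallest at x = 0, where it equals 2:
x = 0: LHS = |0| = 0, RHS = 0 - 2 = -2; 0 ≥ -2 — holds
At the ends of the range:
x = -1000: LHS = |-1000| = 1000, RHS = (-1000) - 2 = -1002; 1000 ≥ -1002 — holds
x = 1000: LHS = |1000| = 1000, RHS = 1000 - 2 = 998; 1000 ≥ 998 — holds
Hence LHS − RHS is never negative, i.e. LHS ≥ RHS throughout, so the relation holds for every integer in [-1000, 1000].

(B) x = 0: LHS = -0³ - 0² = 0; 0 = 2 — FAILS

Only (B) has a counterexample.

Answer: B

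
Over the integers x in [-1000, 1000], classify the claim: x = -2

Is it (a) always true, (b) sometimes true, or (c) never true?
Holds at x = -2: -2 = -2 — holds
Fails at x = 0: 0 = -2 — FAILS
It is satisfied by some integers in the range but not all.

Answer: Sometimes true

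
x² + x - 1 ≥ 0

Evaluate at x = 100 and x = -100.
x = 100: LHS = 100² + 100 - 1 = 10099; 10099 ≥ 0 — holds
x = -100: LHS = (-100)² + (-100) - 1 = 9899; 9899 ≥ 0 — holds

Answer: Yes, holds for both x = 100 and x = -100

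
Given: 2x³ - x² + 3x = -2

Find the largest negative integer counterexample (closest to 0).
Testing negative integers from -1 downward:
x = -1: LHS = 2·(-1)³ - (-1)² + 3·(-1) = -6; -6 = -2 — FAILS  ← closest negative counterexample to 0

Answer: x = -1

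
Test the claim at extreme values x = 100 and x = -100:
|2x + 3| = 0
x = 100: LHS = |2·100 + 3| = |203| = 203; 203 = 0 — FAILS
x = -100: LHS = |2·(-100) + 3| = |-197| = 197; 197 = 0 — FAILS

Answer: No, fails for both x = 100 and x = -100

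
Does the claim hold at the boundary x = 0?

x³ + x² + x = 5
x = 0: LHS = 0³ + 0² + 0 = 0; 0 = 5 — FAILS

The relation fails at x = 0, so x = 0 is a counterexample.

Answer: No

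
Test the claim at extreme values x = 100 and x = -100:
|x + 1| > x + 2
x = 100: LHS = |100 + 1| = |101| = 101, RHS = 100 + 2 = 102; 101 > 102 — FAILS
x = -100: LHS = |(-100) + 1| = |-99| = 99, RHS = (-100) + 2 = -98; 99 > -98 — holds

Answer: Partially: fails for x = 100, holds for x = -100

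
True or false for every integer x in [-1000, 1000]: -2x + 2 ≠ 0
The claim fails at x = 1:
x = 1: LHS = -2·1 + 2 = 0; 0 ≠ 0 — FAILS

Because a single integer refutes it, the statement is false.

Answer: False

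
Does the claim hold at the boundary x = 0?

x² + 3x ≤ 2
x = 0: LHS = 0² + 3·0 = 0; 0 ≤ 2 — holds

The relation is satisfied at x = 0.

Answer: Yes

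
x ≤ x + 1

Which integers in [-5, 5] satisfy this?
Over all integers in [-5, 5], LHS − RHS is largest at x = 0, where it equals -1:
x = 0: RHS = 0 + 1 = 1; 0 ≤ 1 — holds
At the ends of the range:
x = -5: RHS = (-5) + 1 = -4; -5 ≤ -4 — holds
x = 5: RHS = 5 + 1 = 6; 5 ≤ 6 — holds
Hence LHS − RHS is never positive, i.e. LHS ≤ RHS throughout, so the relation holds for every integer in [-5, 5].

Answer: All integers in [-5, 5]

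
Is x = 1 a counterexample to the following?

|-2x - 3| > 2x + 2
Substitute x = 1 into the relation:
x = 1: LHS = |-2·1 - 3| = |-5| = 5, RHS = 2·1 + 2 = 4; 5 > 4 — holds

The relation holds at x = 1, so it is not a counterexample.

Answer: No, x = 1 is not a counterexample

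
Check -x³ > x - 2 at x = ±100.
x = 100: LHS = -100³ = -1000000, RHS = 100 - 2 = 98; -1000000 > 98 — FAILS
x = -100: LHS = -(-100)³ = 1000000, RHS = (-100) - 2 = -102; 1000000 > -102 — holds

Answer: Partially: fails for x = 100, holds for x = -100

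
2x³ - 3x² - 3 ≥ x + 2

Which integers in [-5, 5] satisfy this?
Holds for: {3, 4, 5}
Fails for: {-5, -4, -3, -2, -1, 0, 1, 2}

Answer: {3, 4, 5}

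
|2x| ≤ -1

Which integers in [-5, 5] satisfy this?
An absolute value is never negative, so the left side is ≥ 0 for every x, while the right side is -1. Tightest case in [-5, 5] is x = 0:
x = 0: LHS = |2·0| = |0| = 0; 0 ≤ -1 — FAILS
Hence LHS − RHS is never zero or negative, i.e. LHS > RHS throughout, so the claimed relation (≤) fails for every integer in [-5, 5].

Answer: None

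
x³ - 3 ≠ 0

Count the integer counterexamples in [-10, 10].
Track d = LHS − RHS over the integers in [-10, 10]. Equality would need d = 0, but d changes sign only between consecutive integers, jumping over 0:
x = 1: LHS = 1³ - 3 = -2; -2 ≠ 0 — holds  (d = -2)
x = 2: LHS = 2³ - 3 = 5; 5 ≠ 0 — holds  (d = 5)
Away from these crossings d keeps a constant sign, and checking every integer in [-10, 10] confirms d ≠ 0 throughout. Hence the two sides are never equal, so the relation holds for every integer in [-10, 10].

No counterexample appears in that range.

Answer: 0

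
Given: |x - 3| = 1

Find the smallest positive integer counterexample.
Testing positive integers:
x = 1: LHS = |1 - 3| = |-2| = 2; 2 = 1 — FAILS  ← smallest positive counterexample

Answer: x = 1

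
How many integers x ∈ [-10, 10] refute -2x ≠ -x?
Counterexamples in [-10, 10]: {0}.

Counting them gives 1 values.

Answer: 1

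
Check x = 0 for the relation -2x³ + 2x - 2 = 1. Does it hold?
x = 0: LHS = -2·0³ + 2·0 - 2 = -2; -2 = 1 — FAILS

The relation fails at x = 0, so x = 0 is a counterexample.

Answer: No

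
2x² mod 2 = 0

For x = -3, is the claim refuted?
Substitute x = -3 into the relation:
x = -3: LHS = (2·(-3)²) mod 2 = 18 mod 2 = 0; 0 = 0 — holds

The relation holds at x = -3, so it is not a counterexample.

Answer: No, x = -3 is not a counterexample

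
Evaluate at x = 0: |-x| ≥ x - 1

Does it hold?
x = 0: LHS = |-0| = |0| = 0, RHS = 0 - 1 = -1; 0 ≥ -1 — holds

The relation is satisfied at x = 0.

Answer: Yes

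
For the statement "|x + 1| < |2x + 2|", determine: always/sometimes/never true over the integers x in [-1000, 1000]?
Holds at x = 0: LHS = |0 + 1| = |1| = 1, RHS = |2·0 + 2| = |2| = 2; 1 < 2 — holds
Fails at x = -1: LHS = |(-1) + 1| = |0| = 0, RHS = |2·(-1) + 2| = |0| = 0; 0 < 0 — FAILS
It is satisfied by some integers in the range but not all.

Answer: Sometimes true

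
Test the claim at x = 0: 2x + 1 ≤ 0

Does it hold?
x = 0: LHS = 2·0 + 1 = 1; 1 ≤ 0 — FAILS

The relation fails at x = 0, so x = 0 is a counterexample.

Answer: No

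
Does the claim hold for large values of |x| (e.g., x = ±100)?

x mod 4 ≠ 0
x = 100: LHS = 100 mod 4 = 0; 0 ≠ 0 — FAILS
x = -100: LHS = (-100) mod 4 = 0; 0 ≠ 0 — FAILS

Answer: No, fails for both x = 100 and x = -100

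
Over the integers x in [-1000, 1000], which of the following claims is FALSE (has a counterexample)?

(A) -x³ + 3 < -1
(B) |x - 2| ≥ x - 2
(A) x = 0: LHS = -0³ + 3 = 3; 3 < -1 — FAILS

(B) Over all integers in [-1000, 1000], LHS − RHS is smallest at x = 2, where it equals 0:
x = 2: LHS = |2 - 2| = |0| = 0, RHS = 2 - 2 = 0; 0 ≥ 0 — holds
At the ends of the range:
x = -1000: LHS = |(-1000) - 2| = |-1002| = 1002, RHS = (-1000) - 2 = -1002; 1002 ≥ -1002 — holds
x = 1000: LHS = |1000 - 2| = |998| = 998, RHS = 1000 - 2 = 998; 998 ≥ 998 — holds
Hence LHS − RHS is never negative, i.e. LHS ≥ RHS throughout, so the relation holds for every integer in [-1000, 1000].

Only (A) has a counterexample.

Answer: A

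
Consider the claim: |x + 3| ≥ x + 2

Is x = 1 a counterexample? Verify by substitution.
Substitute x = 1 into the relation:
x = 1: LHS = |1 + 3| = |4| = 4, RHS = 1 + 2 = 3; 4 ≥ 3 — holds

The relation holds at x = 1, so it is not a counterexample.

Answer: No, x = 1 is not a counterexample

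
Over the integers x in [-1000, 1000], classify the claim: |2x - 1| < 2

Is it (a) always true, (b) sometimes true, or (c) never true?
Holds at x = 0: LHS = |2·0 - 1| = |-1| = 1; 1 < 2 — holds
Fails at x = -1: LHS = |2·(-1) - 1| = |-3| = 3; 3 < 2 — FAILS
It is satisfied by some integers in the range but not all.

Answer: Sometimes true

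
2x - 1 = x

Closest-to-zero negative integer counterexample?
Testing negative integers from -1 downward:
x = -1: LHS = 2·(-1) - 1 = -3; -3 = -1 — FAILS  ← closest negative counterexample to 0

Answer: x = -1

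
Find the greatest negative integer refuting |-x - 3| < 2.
Testing negative integers from -1 downward:
x = -1: LHS = |-(-1) - 3| = |-2| = 2; 2 < 2 — FAILS  ← closest negative counterexample to 0

Answer: x = -1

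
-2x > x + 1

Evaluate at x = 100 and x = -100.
x = 100: LHS = -2·100 = -200, RHS = 100 + 1 = 101; -200 > 101 — FAILS
x = -100: LHS = -2·(-100) = 200, RHS = (-100) + 1 = -99; 200 > -99 — holds

Answer: Partially: fails for x = 100, holds for x = -100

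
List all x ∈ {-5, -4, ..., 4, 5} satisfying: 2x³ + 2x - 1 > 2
Holds for: {1, 2, 3, 4, 5}
Fails for: {-5, -4, -3, -2, -1, 0}

Answer: {1, 2, 3, 4, 5}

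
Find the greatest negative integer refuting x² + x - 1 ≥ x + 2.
Testing negative integers from -1 downward:
x = -1: LHS = (-1)² + (-1) - 1 = -1, RHS = (-1) + 2 = 1; -1 ≥ 1 — FAILS  ← closest negative counterexample to 0

Answer: x = -1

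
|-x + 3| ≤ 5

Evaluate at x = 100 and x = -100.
x = 100: LHS = |-100 + 3| = |-97| = 97; 97 ≤ 5 — FAILS
x = -100: LHS = |-(-100) + 3| = |103| = 103; 103 ≤ 5 — FAILS

Answer: No, fails for both x = 100 and x = -100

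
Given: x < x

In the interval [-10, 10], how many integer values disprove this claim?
Counterexamples in [-10, 10]: {-10, -9, -8, -7, -6, -5, -4, -3, -2, -1, 0, 1, 2, 3, 4, 5, 6, 7, 8, 9, 10}.

Counting them gives 21 values.

Answer: 21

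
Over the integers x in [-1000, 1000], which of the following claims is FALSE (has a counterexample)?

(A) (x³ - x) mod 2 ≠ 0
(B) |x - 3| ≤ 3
(A) x = 0: LHS = (0³ - 0) mod 2 = 0 mod 2 = 0; 0 ≠ 0 — FAILS
(B) x = -1: LHS = |(-1) - 3| = |-4| = 4; 4 ≤ 3 — FAILS

Answer: Both A and B are false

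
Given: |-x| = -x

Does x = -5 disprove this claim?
Substitute x = -5 into the relation:
x = -5: LHS = |-(-5)| = |5| = 5, RHS = -(-5) = 5; 5 = 5 — holds

The claim holds here, so x = -5 is not a counterexample. (A counterexample exists elsewhere, e.g. x = 1.)

Answer: No, x = -5 is not a counterexample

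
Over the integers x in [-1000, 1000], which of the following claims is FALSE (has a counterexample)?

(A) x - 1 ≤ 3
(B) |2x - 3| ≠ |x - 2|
(A) x = 5: LHS = 5 - 1 = 4; 4 ≤ 3 — FAILS
(B) x = 1: LHS = |2·1 - 3| = |-1| = 1, RHS = |1 - 2| = |-1| = 1; 1 ≠ 1 — FAILS

Answer: Both A and B are false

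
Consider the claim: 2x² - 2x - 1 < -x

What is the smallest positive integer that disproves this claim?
Testing positive integers:
x = 1: LHS = 2·1² - 2·1 - 1 = -1; -1 < -1 — FAILS  ← smallest positive counterexample

Answer: x = 1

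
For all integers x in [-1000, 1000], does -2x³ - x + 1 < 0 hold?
The claim fails at x = 0:
x = 0: LHS = -2·0³ - 0 + 1 = 1; 1 < 0 — FAILS

Because a single integer refutes it, the statement is false.

Answer: False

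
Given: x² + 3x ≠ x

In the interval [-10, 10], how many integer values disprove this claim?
Counterexamples in [-10, 10]: {-2, 0}.

Counting them gives 2 values.

Answer: 2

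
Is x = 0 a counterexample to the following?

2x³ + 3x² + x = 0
Substitute x = 0 into the relation:
x = 0: LHS = 2·0³ + 3·0² + 0 = 0; 0 = 0 — holds

The claim holds here, so x = 0 is not a counterexample. (A counterexample exists elsewhere, e.g. x = 1.)

Answer: No, x = 0 is not a counterexample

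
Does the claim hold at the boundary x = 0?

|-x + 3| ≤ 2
x = 0: LHS = |-0 + 3| = |3| = 3; 3 ≤ 2 — FAILS

The relation fails at x = 0, so x = 0 is a counterexample.

Answer: No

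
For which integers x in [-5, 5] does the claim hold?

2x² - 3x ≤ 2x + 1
Holds for: {0, 1, 2}
Fails for: {-5, -4, -3, -2, -1, 3, 4, 5}

Answer: {0, 1, 2}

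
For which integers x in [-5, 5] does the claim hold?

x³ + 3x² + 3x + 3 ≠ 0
Track d = LHS − RHS over the integers in [-5, 5]. Equality would need d = 0, but d changes sign only between consecutive integers, jumping over 0:
x = -3: LHS = (-3)³ + 3·(-3)² + 3·(-3) + 3 = -6; -6 ≠ 0 — holds  (d = -6)
x = -2: LHS = (-2)³ + 3·(-2)² + 3·(-2) + 3 = 1; 1 ≠ 0 — holds  (d = 1)
Away from these crossings d keeps a constant sign, and checking every integer in [-5, 5] confirms d ≠ 0 throughout. Hence the two sides are never equal, so the relation holds for every integer in [-5, 5].

Answer: All integers in [-5, 5]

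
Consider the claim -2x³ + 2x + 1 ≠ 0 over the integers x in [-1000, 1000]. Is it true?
Track d = LHS − RHS over the integers in [-1000, 1000]. Equality would need d = 0, but d changes sign only between consecutive integers, jumping over 0:
x = 1: LHS = -2·1³ + 2·1 + 1 = 1; 1 ≠ 0 — holds  (d = 1)
x = 2: LHS = -2·2³ + 2·2 + 1 = -11; -11 ≠ 0 — holds  (d = -11)
Away from these crossings d keeps a constant sign, and checking every integer in [-1000, 1000] confirms d ≠ 0 throughout. Hence the two sides are never equal, so the relation holds for every integer in [-1000, 1000].

No counterexample exists.

Answer: True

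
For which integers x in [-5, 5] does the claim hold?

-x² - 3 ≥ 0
Over all integers in [-5, 5], LHS − RHS is largest at x = 0, where it equals -3:
x = 0: LHS = -0² - 3 = -3; -3 ≥ 0 — FAILS
At the ends of the range:
x = -5: LHS = -(-5)² - 3 = -28; -28 ≥ 0 — FAILS
x = 5: LHS = -5² - 3 = -28; -28 ≥ 0 — FAILS
Hence LHS − RHS is never zero or positive, i.e. LHS < RHS throughout, so the claimed relation (≥) fails for every integer in [-5, 5].

Answer: None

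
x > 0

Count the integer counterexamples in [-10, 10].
Counterexamples in [-10, 10]: {-10, -9, -8, -7, -6, -5, -4, -3, -2, -1, 0}.

Counting them gives 11 values.

Answer: 11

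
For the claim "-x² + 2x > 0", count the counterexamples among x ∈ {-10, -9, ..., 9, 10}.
Counterexamples in [-10, 10]: {-10, -9, -8, -7, -6, -5, -4, -3, -2, -1, 0, 2, 3, 4, 5, 6, 7, 8, 9, 10}.

Counting them gives 20 values.

Answer: 20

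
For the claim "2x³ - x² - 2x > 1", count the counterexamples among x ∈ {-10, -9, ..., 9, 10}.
Counterexamples in [-10, 10]: {-10, -9, -8, -7, -6, -5, -4, -3, -2, -1, 0, 1}.

Counting them gives 12 values.

Answer: 12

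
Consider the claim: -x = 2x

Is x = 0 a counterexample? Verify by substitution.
Substitute x = 0 into the relation:
x = 0: LHS = -0 = 0, RHS = 2·0 = 0; 0 = 0 — holds

The claim holds here, so x = 0 is not a counterexample. (A counterexample exists elsewhere, e.g. x = 1.)

Answer: No, x = 0 is not a counterexample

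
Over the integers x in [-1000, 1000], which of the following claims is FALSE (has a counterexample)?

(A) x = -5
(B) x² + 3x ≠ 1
(A) x = 0: 0 = -5 — FAILS

(B) Track d = LHS − RHS over the integers in [-1000, 1000]. Equality would need d = 0, but d changes sign only between consecutive integers, jumping over 0:
x = -4: LHS = (-4)² + 3·(-4) = 4; 4 ≠ 1 — holds  (d = 3)
x = -3: LHS = (-3)² + 3·(-3) = 0; 0 ≠ 1 — holds  (d = -1)
x = 0: LHS = 0² + 3·0 = 0; 0 ≠ 1 — holds  (d = -1)
x = 1: LHS = 1² + 3·1 = 4; 4 ≠ 1 — holds  (d = 3)
Away from these crossings d keeps a constant sign, and checking every integer in [-1000, 1000] confirms d ≠ 0 throughout. Hence the two sides are never equal, so the relation holds for every integer in [-1000, 1000].

Only (A) has a counterexample.

Answer: A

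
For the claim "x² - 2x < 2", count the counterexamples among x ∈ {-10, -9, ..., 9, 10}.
Counterexamples in [-10, 10]: {-10, -9, -8, -7, -6, -5, -4, -3, -2, -1, 3, 4, 5, 6, 7, 8, 9, 10}.

Counting them gives 18 values.

Answer: 18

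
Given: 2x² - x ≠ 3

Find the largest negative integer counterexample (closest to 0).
Testing negative integers from -1 downward:
x = -1: LHS = 2·(-1)² - (-1) = 3; 3 ≠ 3 — FAILS  ← closest negative counterexample to 0

Answer: x = -1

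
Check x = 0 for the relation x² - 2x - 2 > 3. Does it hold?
x = 0: LHS = 0² - 2·0 - 2 = -2; -2 > 3 — FAILS

The relation fails at x = 0, so x = 0 is a counterexample.

Answer: No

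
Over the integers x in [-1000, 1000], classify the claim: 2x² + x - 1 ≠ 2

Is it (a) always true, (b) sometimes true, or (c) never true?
Holds at x = 0: LHS = 2·0² + 0 - 1 = -1; -1 ≠ 2 — holds
Fails at x = 1: LHS = 2·1² + 1 - 1 = 2; 2 ≠ 2 — FAILS
It is satisfied by some integers in the range but not all.

Answer: Sometimes true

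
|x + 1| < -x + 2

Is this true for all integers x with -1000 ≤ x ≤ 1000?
The claim fails at x = 1:
x = 1: LHS = |1 + 1| = |2| = 2, RHS = -1 + 2 = 1; 2 < 1 — FAILS

Because a single integer refutes it, the statement is false.

Answer: False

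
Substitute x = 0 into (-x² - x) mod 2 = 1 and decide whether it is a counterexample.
Substitute x = 0 into the relation:
x = 0: LHS = (-0² - 0) mod 2 = 0 mod 2 = 0; 0 = 1 — FAILS

Since the claim fails at x = 0, this value is a counterexample.

Answer: Yes, x = 0 is a counterexample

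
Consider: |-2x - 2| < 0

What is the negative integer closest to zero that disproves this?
Testing negative integers from -1 downward:
x = -1: LHS = |-2·(-1) - 2| = |0| = 0; 0 < 0 — FAILS  ← closest negative counterexample to 0

Answer: x = -1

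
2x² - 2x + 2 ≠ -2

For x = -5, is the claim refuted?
Substitute x = -5 into the relation:
x = -5: LHS = 2·(-5)² - 2·(-5) + 2 = 62; 62 ≠ -2 — holds

The relation holds at x = -5, so it is not a counterexample.

Answer: No, x = -5 is not a counterexample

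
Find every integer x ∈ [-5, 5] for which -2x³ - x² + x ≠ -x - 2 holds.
Track d = LHS − RHS over the integers in [-5, 5]. Equality would need d = 0, but d changes sign only between consecutive integers, jumping over 0:
x = 1: LHS = -2·1³ - 1² + 1 = -2, RHS = -1 - 2 = -3; -2 ≠ -3 — holds  (d = 1)
x = 2: LHS = -2·2³ - 2² + 2 = -18, RHS = -2 - 2 = -4; -18 ≠ -4 — holds  (d = -14)
Away from these crossings d keeps a constant sign, and checking every integer in [-5, 5] confirms d ≠ 0 throughout. Hence the two sides are never equal, so the relation holds for every integer in [-5, 5].

Answer: All integers in [-5, 5]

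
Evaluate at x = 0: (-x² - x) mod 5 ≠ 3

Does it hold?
x = 0: LHS = (-0² - 0) mod 5 = 0 mod 5 = 0; 0 ≠ 3 — holds

The relation is satisfied at x = 0.

Answer: Yes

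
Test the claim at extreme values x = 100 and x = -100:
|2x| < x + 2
x = 100: LHS = |2·100| = |200| = 200, RHS = 100 + 2 = 102; 200 < 102 — FAILS
x = -100: LHS = |2·(-100)| = |-200| = 200, RHS = (-100) + 2 = -98; 200 < -98 — FAILS

Answer: No, fails for both x = 100 and x = -100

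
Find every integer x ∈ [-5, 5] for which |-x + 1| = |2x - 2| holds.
Holds for: {1}
Fails for: {-5, -4, -3, -2, -1, 0, 2, 3, 4, 5}

Answer: {1}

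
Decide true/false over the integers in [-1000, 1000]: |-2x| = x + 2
The claim fails at x = 0:
x = 0: LHS = |-2·0| = |0| = 0, RHS = 0 + 2 = 2; 0 = 2 — FAILS

Because a single integer refutes it, the statement is false.

Answer: False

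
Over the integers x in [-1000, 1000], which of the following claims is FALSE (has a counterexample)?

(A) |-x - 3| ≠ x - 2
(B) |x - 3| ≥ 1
(A) Over all integers in [-1000, 1000], LHS − RHS is always positive; it is smallest at x = 0, where it equals 5:
x = 0: LHS = |-0 - 3| = |-3| = 3, RHS = 0 - 2 = -2; 3 ≠ -2 — holds
At the ends of the range:
x = -1000: LHS = |-(-1000) - 3| = |997| = 997, RHS = (-1000) - 2 = -1002; 997 ≠ -1002 — holds
x = 1000: LHS = |-1000 - 3| = |-1003| = 1003, RHS = 1000 - 2 = 998; 1003 ≠ 998 — holds
Hence LHS − RHS is never 0, i.e. the two sides are never equal, so the relation holds for every integer in [-1000, 1000].

(B) x = 3: LHS = |3 - 3| = |0| = 0; 0 ≥ 1 — FAILS

Only (B) has a counterexample.

Answer: B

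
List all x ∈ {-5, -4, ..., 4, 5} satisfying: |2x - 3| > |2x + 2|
Holds for: {-5, -4, -3, -2, -1, 0}
Fails for: {1, 2, 3, 4, 5}

Answer: {-5, -4, -3, -2, -1, 0}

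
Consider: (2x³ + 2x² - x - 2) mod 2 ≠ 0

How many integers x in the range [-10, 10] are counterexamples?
Counterexamples in [-10, 10]: {-10, -8, -6, -4, -2, 0, 2, 4, 6, 8, 10}.

Counting them gives 11 values.

Answer: 11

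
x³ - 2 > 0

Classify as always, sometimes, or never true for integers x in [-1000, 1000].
Holds at x = 2: LHS = 2³ - 2 = 6; 6 > 0 — holds
Fails at x = 0: LHS = 0³ - 2 = -2; -2 > 0 — FAILS
It is satisfied by some integers in the range but not all.

Answer: Sometimes true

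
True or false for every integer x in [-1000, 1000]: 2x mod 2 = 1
The claim fails at x = 0:
x = 0: LHS = (2·0) mod 2 = 0 mod 2 = 0; 0 = 1 — FAILS

Because a single integer refutes it, the statement is false.

Answer: False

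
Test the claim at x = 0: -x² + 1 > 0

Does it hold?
x = 0: LHS = -0² + 1 = 1; 1 > 0 — holds

The relation is satisfied at x = 0.

Answer: Yes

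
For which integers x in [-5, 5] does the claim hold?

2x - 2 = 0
Holds for: {1}
Fails for: {-5, -4, -3, -2, -1, 0, 2, 3, 4, 5}

Answer: {1}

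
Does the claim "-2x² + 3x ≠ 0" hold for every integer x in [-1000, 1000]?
The claim fails at x = 0:
x = 0: LHS = -2·0² + 3·0 = 0; 0 ≠ 0 — FAILS

Because a single integer refutes it, the statement is false.

Answer: False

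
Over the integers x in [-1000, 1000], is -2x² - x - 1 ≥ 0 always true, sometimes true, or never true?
Over all integers in [-1000, 1000], LHS − RHS is largest at x = 0, where it equals -1:
x = 0: LHS = -2·0² - 0 - 1 = -1; -1 ≥ 0 — FAILS
At the ends of the range:
x = -1000: LHS = -2·(-1000)² - (-1000) - 1 = -1999001; -1999001 ≥ 0 — FAILS
x = 1000: LHS = -2·1000² - 1000 - 1 = -2001001; -2001001 ≥ 0 — FAILS
Hence LHS − RHS is never zero or positive, i.e. LHS < RHS throughout, so the claimed relation (≥) fails for every integer in [-1000, 1000].

No integer in the range satisfies it.

Answer: Never true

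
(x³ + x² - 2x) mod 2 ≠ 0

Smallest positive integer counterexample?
Testing positive integers:
x = 1: LHS = (1³ + 1² - 2·1) mod 2 = 0 mod 2 = 0; 0 ≠ 0 — FAILS  ← smallest positive counterexample

Answer: x = 1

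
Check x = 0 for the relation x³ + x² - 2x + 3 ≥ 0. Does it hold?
x = 0: LHS = 0³ + 0² - 2·0 + 3 = 3; 3 ≥ 0 — holds

The relation is satisfied at x = 0.

Answer: Yes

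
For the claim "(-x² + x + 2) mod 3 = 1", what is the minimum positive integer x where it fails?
Testing positive integers:
x = 1: LHS = (-1² + 1 + 2) mod 3 = 2 mod 3 = 2; 2 = 1 — FAILS  ← smallest positive counterexample

Answer: x = 1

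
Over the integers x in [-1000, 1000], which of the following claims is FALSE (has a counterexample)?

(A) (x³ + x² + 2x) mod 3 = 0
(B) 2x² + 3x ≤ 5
(A) x = 1: LHS = (1³ + 1² + 2·1) mod 3 = 4 mod 3 = 1; 1 = 0 — FAILS
(B) x = 2: LHS = 2·2² + 3·2 = 14; 14 ≤ 5 — FAILS

Answer: Both A and B are false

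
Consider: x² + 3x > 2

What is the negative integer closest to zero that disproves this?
Testing negative integers from -1 downward:
x = -1: LHS = (-1)² + 3·(-1) = -2; -2 > 2 — FAILS  ← closest negative counterexample to 0

Answer: x = -1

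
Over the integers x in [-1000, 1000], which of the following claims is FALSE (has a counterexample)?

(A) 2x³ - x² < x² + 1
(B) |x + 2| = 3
(A) x = 2: LHS = 2·2³ - 2² = 12, RHS = 2² + 1 = 5; 12 < 5 — FAILS
(B) x = 0: LHS = |0 + 2| = |2| = 2; 2 = 3 — FAILS

Answer: Both A and B are false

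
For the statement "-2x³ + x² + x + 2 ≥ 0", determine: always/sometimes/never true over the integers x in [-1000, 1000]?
Holds at x = 0: LHS = -2·0³ + 0² + 0 + 2 = 2; 2 ≥ 0 — holds
Fails at x = 2: LHS = -2·2³ + 2² + 2 + 2 = -8; -8 ≥ 0 — FAILS
It is satisfied by some integers in the range but not all.

Answer: Sometimes true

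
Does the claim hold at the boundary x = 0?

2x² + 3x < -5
x = 0: LHS = 2·0² + 3·0 = 0; 0 < -5 — FAILS

The relation fails at x = 0, so x = 0 is a counterexample.

Answer: No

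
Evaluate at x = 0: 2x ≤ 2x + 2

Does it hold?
x = 0: LHS = 2·0 = 0, RHS = 2·0 + 2 = 2; 0 ≤ 2 — holds

The relation is satisfied at x = 0.

Answer: Yes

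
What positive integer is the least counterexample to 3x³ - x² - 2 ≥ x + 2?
Testing positive integers:
x = 1: LHS = 3·1³ - 1² - 2 = 0, RHS = 1 + 2 = 3; 0 ≥ 3 — FAILS  ← smallest positive counterexample

Answer: x = 1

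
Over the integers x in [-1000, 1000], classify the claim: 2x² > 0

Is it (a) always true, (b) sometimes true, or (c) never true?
Holds at x = 1: LHS = 2·1² = 2; 2 > 0 — holds
Fails at x = 0: LHS = 2·0² = 0; 0 > 0 — FAILS
It is satisfied by some integers in the range but not all.

Answer: Sometimes true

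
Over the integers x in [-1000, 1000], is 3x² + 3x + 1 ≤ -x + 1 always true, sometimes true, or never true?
Holds at x = 0: LHS = 3·0² + 3·0 + 1 = 1, RHS = -0 + 1 = 1; 1 ≤ 1 — holds
Fails at x = 1: LHS = 3·1² + 3·1 + 1 = 7, RHS = -1 + 1 = 0; 7 ≤ 0 — FAILS
It is satisfied by some integers in the range but not all.

Answer: Sometimes true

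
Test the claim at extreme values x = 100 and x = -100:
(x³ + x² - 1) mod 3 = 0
x = 100: LHS = (100³ + 100² - 1) mod 3 = 1009999 mod 3 = 1; 1 = 0 — FAILS
x = -100: LHS = ((-100)³ + (-100)² - 1) mod 3 = (-990001) mod 3 = 2; 2 = 0 — FAILS

Answer: No, fails for both x = 100 and x = -100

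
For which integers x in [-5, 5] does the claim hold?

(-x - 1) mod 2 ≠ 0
Holds for: {-4, -2, 0, 2, 4}
Fails for: {-5, -3, -1, 1, 3, 5}

Answer: {-4, -2, 0, 2, 4}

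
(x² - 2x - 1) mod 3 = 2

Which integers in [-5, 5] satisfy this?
Holds for: {-4, -3, -1, 0, 2, 3, 5}
Fails for: {-5, -2, 1, 4}

Answer: {-4, -3, -1, 0, 2, 3, 5}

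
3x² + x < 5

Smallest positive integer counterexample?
Testing positive integers:
x = 1: LHS = 3·1² + 1 = 4; 4 < 5 — holds
x = 2: LHS = 3·2² + 2 = 14; 14 < 5 — FAILS  ← smallest positive counterexample

Answer: x = 2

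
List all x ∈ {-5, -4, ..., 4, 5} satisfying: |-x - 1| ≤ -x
Holds for: {-5, -4, -3, -2, -1}
Fails for: {0, 1, 2, 3, 4, 5}

Answer: {-5, -4, -3, -2, -1}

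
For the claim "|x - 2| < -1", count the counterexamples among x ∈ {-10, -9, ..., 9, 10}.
Counterexamples in [-10, 10]: {-10, -9, -8, -7, -6, -5, -4, -3, -2, -1, 0, 1, 2, 3, 4, 5, 6, 7, 8, 9, 10}.

Counting them gives 21 values.

Answer: 21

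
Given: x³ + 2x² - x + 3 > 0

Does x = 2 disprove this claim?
Substitute x = 2 into the relation:
x = 2: LHS = 2³ + 2·2² - 2 + 3 = 17; 17 > 0 — holds

The claim holds here, so x = 2 is not a counterexample. (A counterexample exists elsewhere, e.g. x = -3.)

Answer: No, x = 2 is not a counterexample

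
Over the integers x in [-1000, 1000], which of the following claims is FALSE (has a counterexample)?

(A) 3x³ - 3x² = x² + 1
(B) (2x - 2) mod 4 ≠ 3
(A) x = 0: LHS = 3·0³ - 3·0² = 0, RHS = 0² + 1 = 1; 0 = 1 — FAILS

(B) For a polynomial with integer coefficients, its value mod 4 depends only on x mod 4, so it suffices to check one representative of each residue class, x = 0, 1, 2, 3:
x = 0: LHS = (2·0 - 2) mod 4 = (-2) mod 4 = 2; 2 ≠ 3 — holds
x = 1: LHS = (2·1 - 2) mod 4 = 0 mod 4 = 0; 0 ≠ 3 — holds
x = 2: LHS = (2·2 - 2) mod 4 = 2 mod 4 = 2; 2 ≠ 3 — holds
x = 3: LHS = (2·3 - 2) mod 4 = 4 mod 4 = 0; 0 ≠ 3 — holds
The relation holds in every residue class, so the relation holds for every integer in [-1000, 1000].

Only (A) has a counterexample.

Answer: A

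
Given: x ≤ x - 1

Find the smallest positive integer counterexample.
Testing positive integers:
x = 1: RHS = 1 - 1 = 0; 1 ≤ 0 — FAILS  ← smallest positive counterexample

Answer: x = 1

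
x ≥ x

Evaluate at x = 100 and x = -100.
x = 100: 100 ≥ 100 — holds
x = -100: -100 ≥ -100 — holds

Answer: Yes, holds for both x = 100 and x = -100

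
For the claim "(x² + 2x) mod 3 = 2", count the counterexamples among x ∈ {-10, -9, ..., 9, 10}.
Counterexamples in [-10, 10]: {-9, -8, -6, -5, -3, -2, 0, 1, 3, 4, 6, 7, 9, 10}.

Counting them gives 14 values.

Answer: 14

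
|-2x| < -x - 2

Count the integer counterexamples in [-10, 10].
Counterexamples in [-10, 10]: {-10, -9, -8, -7, -6, -5, -4, -3, -2, -1, 0, 1, 2, 3, 4, 5, 6, 7, 8, 9, 10}.

Counting them gives 21 values.

Answer: 21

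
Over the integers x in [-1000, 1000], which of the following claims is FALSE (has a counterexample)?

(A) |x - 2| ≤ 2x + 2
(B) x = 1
(A) x = -1: LHS = |(-1) - 2| = |-3| = 3, RHS = 2·(-1) + 2 = 0; 3 ≤ 0 — FAILS
(B) x = 0: 0 = 1 — FAILS

Answer: Both A and B are false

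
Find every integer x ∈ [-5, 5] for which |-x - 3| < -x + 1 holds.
Holds for: {-5, -4, -3, -2}
Fails for: {-1, 0, 1, 2, 3, 4, 5}

Answer: {-5, -4, -3, -2}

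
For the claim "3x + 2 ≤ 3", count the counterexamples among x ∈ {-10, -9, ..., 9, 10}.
Counterexamples in [-10, 10]: {1, 2, 3, 4, 5, 6, 7, 8, 9, 10}.

Counting them gives 10 values.

Answer: 10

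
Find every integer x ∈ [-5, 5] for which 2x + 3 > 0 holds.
Holds for: {-1, 0, 1, 2, 3, 4, 5}
Fails for: {-5, -4, -3, -2}

Answer: {-1, 0, 1, 2, 3, 4, 5}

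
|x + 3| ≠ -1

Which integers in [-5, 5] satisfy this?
An absolute value is never negative, so the left side is ≥ 0 for every x, while the right side is -1. Tightest case in [-5, 5] is x = -3:
x = -3: LHS = |(-3) + 3| = |0| = 0; 0 ≠ -1 — holds
Hence LHS − RHS is never 0, i.e. the two sides are never equal, so the relation holds for every integer in [-5, 5].

Answer: All integers in [-5, 5]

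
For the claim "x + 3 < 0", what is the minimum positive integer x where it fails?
Testing positive integers:
x = 1: LHS = 1 + 3 = 4; 4 < 0 — FAILS  ← smallest positive counterexample

Answer: x = 1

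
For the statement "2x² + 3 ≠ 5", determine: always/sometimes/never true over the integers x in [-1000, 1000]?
Holds at x = 0: LHS = 2·0² + 3 = 3; 3 ≠ 5 — holds
Fails at x = 1: LHS = 2·1² + 3 = 5; 5 ≠ 5 — FAILS
It is satisfied by some integers in the range but not all.

Answer: Sometimes true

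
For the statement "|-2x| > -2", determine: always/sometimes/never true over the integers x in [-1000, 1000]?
An absolute value is never negative, so the left side is ≥ 0 for every x, while the right side is -2. Tightest case in [-1000, 1000] is x = 0:
x = 0: LHS = |-2·0| = |0| = 0; 0 > -2 — holds
Hence LHS − RHS is never zero or negative, i.e. LHS > RHS throughout, so the relation holds for every integer in [-1000, 1000].

No counterexample exists.

Answer: Always true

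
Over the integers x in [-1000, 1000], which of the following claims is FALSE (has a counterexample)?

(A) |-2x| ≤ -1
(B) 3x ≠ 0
(A) x = 0: LHS = |-2·0| = |0| = 0; 0 ≤ -1 — FAILS
(B) x = 0: LHS = 3·0 = 0; 0 ≠ 0 — FAILS

Answer: Both A and B are false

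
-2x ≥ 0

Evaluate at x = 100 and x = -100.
x = 100: LHS = -2·100 = -200; -200 ≥ 0 — FAILS
x = -100: LHS = -2·(-100) = 200; 200 ≥ 0 — holds

Answer: Partially: fails for x = 100, holds for x = -100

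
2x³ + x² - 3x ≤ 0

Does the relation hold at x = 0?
x = 0: LHS = 2·0³ + 0² - 3·0 = 0; 0 ≤ 0 — holds

The relation is satisfied at x = 0.

Answer: Yes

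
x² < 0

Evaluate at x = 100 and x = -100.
x = 100: LHS = 100² = 10000; 10000 < 0 — FAILS
x = -100: LHS = (-100)² = 10000; 10000 < 0 — FAILS

Answer: No, fails for both x = 100 and x = -100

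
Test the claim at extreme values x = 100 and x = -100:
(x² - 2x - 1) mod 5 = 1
x = 100: LHS = (100² - 2·100 - 1) mod 5 = 9799 mod 5 = 4; 4 = 1 — FAILS
x = -100: LHS = ((-100)² - 2·(-100) - 1) mod 5 = 10199 mod 5 = 4; 4 = 1 — FAILS

Answer: No, fails for both x = 100 and x = -100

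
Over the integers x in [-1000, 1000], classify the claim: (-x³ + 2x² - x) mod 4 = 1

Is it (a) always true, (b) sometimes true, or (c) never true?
For a polynomial with integer coefficients, its value mod 4 depends only on x mod 4, so it suffices to check one representative of each residue class, x = 0, 1, 2, 3:
x = 0: LHS = (-0³ + 2·0² - 0) mod 4 = 0 mod 4 = 0; 0 = 1 — FAILS
x = 1: LHS = (-1³ + 2·1² - 1) mod 4 = 0 mod 4 = 0; 0 = 1 — FAILS
x = 2: LHS = (-2³ + 2·2² - 2) mod 4 = (-2) mod 4 = 2; 2 = 1 — FAILS
x = 3: LHS = (-3³ + 2·3² - 3) mod 4 = (-12) mod 4 = 0; 0 = 1 — FAILS
The relation fails in every residue class, so the claimed relation (=) fails for every integer in [-1000, 1000].

No integer in the range satisfies it.

Answer: Never true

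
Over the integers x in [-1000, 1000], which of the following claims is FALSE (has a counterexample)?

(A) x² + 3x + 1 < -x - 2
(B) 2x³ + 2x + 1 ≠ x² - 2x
(A) x = 0: LHS = 0² + 3·0 + 1 = 1, RHS = -0 - 2 = -2; 1 < -2 — FAILS

(B) Track d = LHS − RHS over the integers in [-1000, 1000]. Equality would need d = 0, but d changes sign only between consecutive integers, jumping over 0:
x = -1: LHS = 2·(-1)³ + 2·(-1) + 1 = -3, RHS = (-1)² - 2·(-1) = 3; -3 ≠ 3 — holds  (d = -6)
x = 0: LHS = 2·0³ + 2·0 + 1 = 1, RHS = 0² - 2·0 = 0; 1 ≠ 0 — holds  (d = 1)
Away from these crossings d keeps a constant sign, and checking every integer in [-1000, 1000] confirms d ≠ 0 throughout. Hence the two sides are never equal, so the relation holds for every integer in [-1000, 1000].

Only (A) has a counterexample.

Answer: A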